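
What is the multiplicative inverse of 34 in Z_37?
Since 37 is prime, by Fermat 34^(-1) ≡ 34^{35} ≡ 12 mod 37. Verify: 34 × 12 = 408 ≡ 1 mod 37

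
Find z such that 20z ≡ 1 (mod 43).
Since 43 is prime, by Fermat 20^(-1) ≡ 20^{41} ≡ 28 (mod 43). Verify: 20 × 28 = 560 ≡ 1 (mod 43)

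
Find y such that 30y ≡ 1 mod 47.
Since 47 is prime, by Fermat 30^(-1) ≡ 30^{45} ≡ 11 mod 47. Verify: 30 × 11 = 330 ≡ 1 mod 47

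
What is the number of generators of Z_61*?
Number of primitive roots mod 61 = φ(p-1) = φ(60) = 16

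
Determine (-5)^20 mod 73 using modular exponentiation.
By repeated squaring (mod 73): (-5)^{1}≡68, (-5)^{2}≡25, (-5)^{4}≡41, (-5)^{8}≡2, (-5)^{16}≡4. Then (-5)^{20} = (-5)^{16+4} ≡ 4 × 41 ≡ 18 (mod 73)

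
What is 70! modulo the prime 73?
(72)! = (70)! × (71) × (72) ≡ -1 (mod 73). So (70)! ≡ -1 × [(72)(71)]^(-1) ≡ 36 (mod 73)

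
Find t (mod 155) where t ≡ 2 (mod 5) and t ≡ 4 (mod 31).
M = 5 × 31 = 155. M₁ = 31, y₁ ≡ 1 (mod 5). M₂ = 5, y₂ ≡ 25 (mod 31). t = 2×31×1 + 4×5×25 ≡ 97 (mod 155)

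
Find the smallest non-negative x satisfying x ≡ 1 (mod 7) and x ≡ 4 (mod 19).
M = 7 × 19 = 133. M₁ = 19, y₁ ≡ 3 (mod 7). M₂ = 7, y₂ ≡ 11 (mod 19). x = 1×19×3 + 4×7×11 ≡ 99 (mod 133)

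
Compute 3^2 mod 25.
3^{2} = 9 ≡ 9 (mod 25)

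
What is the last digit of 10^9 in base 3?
Using Fermat: 10^{2} ≡ 1 mod 3. 9 ≡ 1 mod 2. So 10^{9} ≡ 10^{1} ≡ 1 mod 3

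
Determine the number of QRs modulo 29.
The squaring map on Z_29* is 2-to-1, so there are (28)/2 = 14 QRs.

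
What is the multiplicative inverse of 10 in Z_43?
Since 43 is prime, by Fermat 10^(-1) ≡ 10^{41} ≡ 13 mod 43. Verify: 10 × 13 = 130 ≡ 1 mod 43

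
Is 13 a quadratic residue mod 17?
By Euler's criterion: 13^{8} ≡ 1 mod 17. Since this equals 1, 13 is a QR.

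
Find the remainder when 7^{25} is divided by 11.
By Fermat: 7^{10} ≡ 1 (mod 11). 25 = 2×10 + 5. So 7^{25} ≡ 7^{5} ≡ 10 (mod 11)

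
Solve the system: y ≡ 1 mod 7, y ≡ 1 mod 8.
M = 7 × 8 = 56. M₁ = 8, y₁ ≡ 1 mod 7. M₂ = 7, y₂ ≡ 7 mod 8. y = 1×8×1 + 1×7×7 ≡ 1 mod 56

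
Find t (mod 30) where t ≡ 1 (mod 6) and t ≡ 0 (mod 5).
M = 6 × 5 = 30. M₁ = 5, y₁ ≡ 5 (mod 6). M₂ = 6, y₂ ≡ 1 (mod 5). t = 1×5×5 + 0×6×1 ≡ 25 (mod 30)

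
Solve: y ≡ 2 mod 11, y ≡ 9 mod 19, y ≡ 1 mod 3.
M = 11 × 19 × 3 = 627. M₁ = 57, y₁ ≡ 6 mod 11. M₂ = 33, y₂ ≡ 15 mod 19. M₃ = 209, y₃ ≡ 2 mod 3. y = 2×57×6 + 9×33×15 + 1×209×2 ≡ 541 mod 627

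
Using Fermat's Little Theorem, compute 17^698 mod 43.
By Fermat: 17^{42} ≡ 1 (mod 43). 698 ≡ 26 (mod 42). So 17^{698} ≡ 17^{26} ≡ 40 (mod 43)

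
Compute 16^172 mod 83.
Using Fermat: 16^{82} ≡ 1 (mod 83). 172 ≡ 8 (mod 82). So 16^{172} ≡ 16^{8} ≡ 77 (mod 83)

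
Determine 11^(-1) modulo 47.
Since 47 is prime, by Fermat 11^(-1) ≡ 11^{45} ≡ 30 mod 47. Verify: 11 × 30 = 330 ≡ 1 mod 47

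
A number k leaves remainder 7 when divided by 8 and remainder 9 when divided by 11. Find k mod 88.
M = 8 × 11 = 88. M₁ = 11, y₁ ≡ 3 mod 8. M₂ = 8, y₂ ≡ 7 mod 11. k = 7×11×3 + 9×8×7 ≡ 31 mod 88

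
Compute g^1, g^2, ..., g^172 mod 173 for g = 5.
5^1, 5^2, ..., 5^{172} mod 173: [5, 25, 125, 106, 11, 55, 102, 164, 128, 121, 86, 84, 74, 24, 120, 81, 59, 122, 91, 109, 26, 130, 131, 136, 161, 113, 46, 57, 112, 41, 32, 160, 108, 21, 105, 6, 30, 150, 58, 117, 66, 157, 93, 119, 76, 34, 170, 158, 98, 144, 28, 140, 8, 40, 27, 135, 156, 88, 94, 124, 101, 159, 103, 169, 153, 73, 19, 95, 129, 126, 111, 36, 7, 35, 2, 10, 50, 77, 39, 22, 110, 31, 155, 83, 69, 172, 168, 148, 48, 67, 162, 118, 71, 9, 45, 52, 87, 89, 99, 149, 53, 92, 114, 51, 82, 64, 147, 43, 42, 37, 12, 60, 127, 116, 61, 132, 141, 13, 65, 152, 68, 167, 143, 23, 115, 56, 107, 16, 80, 54, 97, 139, 3, 15, 75, 29, 145, 33, 165, 133, 146, 38, 17, 85, 79, 49, 72, 14, 70, 4, 20, 100, 154, 78, 44, 47, 62, 137, 166, 138, 171, 163, 123, 96, 134, 151, 63, 142, 18, 90, 104, 1]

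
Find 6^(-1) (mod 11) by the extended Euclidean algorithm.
Extended GCD: 6(2) + 11(-1) = 1. So 6^(-1) ≡ 2 (mod 11). Verify: 6 × 2 = 12 ≡ 1 (mod 11)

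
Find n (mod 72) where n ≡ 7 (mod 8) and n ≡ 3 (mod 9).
M = 8 × 9 = 72. M₁ = 9, y₁ ≡ 1 (mod 8). M₂ = 8, y₂ ≡ 8 (mod 9). n = 7×9×1 + 3×8×8 ≡ 39 (mod 72)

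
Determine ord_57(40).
Powers of 40 mod 57: 40^1≡40, 40^2≡4, 40^3≡46, 40^4≡16, 40^5≡13, 40^6≡7, 40^7≡52, 40^8≡28, 40^9≡37, 40^10≡55, 40^11≡34, 40^12≡49, 40^13≡22, 40^14≡25, 40^15≡31, 40^16≡43, 40^17≡10, 40^18≡1. Order = 18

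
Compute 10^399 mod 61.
Using Fermat: 10^{60} ≡ 1 (mod 61). 399 ≡ 39 (mod 60). So 10^{399} ≡ 10^{39} ≡ 23 (mod 61)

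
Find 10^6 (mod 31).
By repeated squaring (mod 31): 10^{1}≡10, 10^{2}≡7, 10^{4}≡18. Then 10^{6} = 10^{4+2} ≡ 18 × 7 ≡ 2 (mod 31)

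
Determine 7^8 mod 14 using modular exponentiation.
By repeated squaring mod 14: 7^{1}≡7, 7^{2}≡7, 7^{4}≡7, 7^{8}≡7. So 7^{8} ≡ 7 mod 14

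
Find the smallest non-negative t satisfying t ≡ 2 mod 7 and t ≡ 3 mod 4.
M = 7 × 4 = 28. M₁ = 4, y₁ ≡ 2 mod 7. M₂ = 7, y₂ ≡ 3 mod 4. t = 2×4×2 + 3×7×3 ≡ 23 mod 28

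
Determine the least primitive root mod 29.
g = 2. Powers: [2, 4, 8, 16, 3, 6, 12, 24, 19, 9, ...] generates all 28 non-zero residues.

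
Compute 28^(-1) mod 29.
Since 29 is prime, by Fermat 28^(-1) ≡ 28^{27} ≡ 28 mod 29. Verify: 28 × 28 = 784 ≡ 1 mod 29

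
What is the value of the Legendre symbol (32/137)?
(32/137) = 32^{68} mod 137 = 1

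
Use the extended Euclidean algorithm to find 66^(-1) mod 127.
Extended GCD: 66(-25) + 127(13) = 1. So 66^(-1) ≡ -25 ≡ 102 (mod 127). Verify: 66 × 102 = 6732 ≡ 1 (mod 127)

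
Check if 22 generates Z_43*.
22^{14} ≡ 1 mod 43 and 14 < 42, so ord_43(22) = 14 ≠ 42 and 22 is not a primitive root.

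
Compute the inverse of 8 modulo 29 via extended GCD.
Extended GCD: 8(11) + 29(-3) = 1. So 8^(-1) ≡ 11 (mod 29). Verify: 8 × 11 = 88 ≡ 1 (mod 29)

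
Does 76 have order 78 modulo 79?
76^{39} ≡ 1 (mod 79) and 39 < 78, so ord_79(76) = 39 ≠ 78 and 76 is not a primitive root.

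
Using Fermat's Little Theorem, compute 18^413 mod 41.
By Fermat: 18^{40} ≡ 1 mod 41. 413 ≡ 13 mod 40. So 18^{413} ≡ 18^{13} ≡ 10 mod 41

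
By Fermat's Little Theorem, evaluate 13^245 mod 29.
By Fermat: 13^{28} ≡ 1 mod 29. 245 ≡ 21 mod 28. So 13^{245} ≡ 13^{21} ≡ 28 mod 29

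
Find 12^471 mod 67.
Using Fermat: 12^{66} ≡ 1 mod 67. 471 ≡ 9 mod 66. So 12^{471} ≡ 12^{9} ≡ 3 mod 67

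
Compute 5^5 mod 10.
By repeated squaring (mod 10): 5^{1}≡5, 5^{2}≡5, 5^{4}≡5. Then 5^{5} = 5^{4+1} ≡ 5 × 5 ≡ 5 (mod 10)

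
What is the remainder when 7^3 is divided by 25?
7^{3} = 343 ≡ 18 mod 25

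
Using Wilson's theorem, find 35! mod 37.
(36)! = (35)! × (36) ≡ -1 mod 37. So (35)! ≡ -1 × (36)^(-1) ≡ (-1)×(-1) = 1 mod 37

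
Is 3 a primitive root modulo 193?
3^{16} ≡ 1 (mod 193) and 16 < 192, so ord_193(3) = 16 ≠ 192 and 3 is not a primitive root.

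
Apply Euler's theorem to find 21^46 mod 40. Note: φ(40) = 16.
By Euler: 21^{16} ≡ 1 mod 40 since gcd(21, 40) = 1. 46 = 2×16 + 14. So 21^{46} ≡ 21^{14} ≡ 1 mod 40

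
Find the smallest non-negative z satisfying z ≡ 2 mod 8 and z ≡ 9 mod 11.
M = 8 × 11 = 88. M₁ = 11, y₁ ≡ 3 mod 8. M₂ = 8, y₂ ≡ 7 mod 11. z = 2×11×3 + 9×8×7 ≡ 42 mod 88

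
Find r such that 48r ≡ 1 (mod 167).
Since 167 is prime, by Fermat 48^(-1) ≡ 48^{165} ≡ 87 (mod 167). Verify: 48 × 87 = 4176 ≡ 1 (mod 167)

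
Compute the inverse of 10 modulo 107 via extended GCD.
Extended GCD: 10(-32) + 107(3) = 1. So 10^(-1) ≡ -32 ≡ 75 mod 107. Verify: 10 × 75 = 750 ≡ 1 mod 107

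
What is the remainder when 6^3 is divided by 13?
6^{3} = 216 ≡ 8 mod 13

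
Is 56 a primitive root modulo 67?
56^{33} ≡ 1 mod 67 and 33 < 66, so ord_67(56) = 33 ≠ 66 and 56 is not a primitive root.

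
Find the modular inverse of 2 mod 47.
Since 47 is prime, by Fermat 2^(-1) ≡ 2^{45} ≡ 24 mod 47. Verify: 2 × 24 = 48 ≡ 1 mod 47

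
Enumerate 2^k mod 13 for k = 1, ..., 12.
2^1, 2^2, ..., 2^{12} mod 13: [2, 4, 8, 3, 6, 12, 11, 9, 5, 10, 7, 1]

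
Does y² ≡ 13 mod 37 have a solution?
By Euler's criterion: 13^{18} ≡ 36 mod 37. Since this equals -1 (≡ 36), 13 is not a QR.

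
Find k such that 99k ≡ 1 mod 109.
Since 109 is prime, by Fermat 99^(-1) ≡ 99^{107} ≡ 98 mod 109. Verify: 99 × 98 = 9702 ≡ 1 mod 109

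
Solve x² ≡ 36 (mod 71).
The square roots of 36 mod 71 are 6 and 65. Verify: 6² = 36 ≡ 36 (mod 71)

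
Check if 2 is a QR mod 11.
By Euler's criterion: 2^{5} ≡ 10 mod 11. Since this equals -1 (≡ 10), 2 is not a QR.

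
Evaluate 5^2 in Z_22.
5^{2} = 25 ≡ 3 mod 22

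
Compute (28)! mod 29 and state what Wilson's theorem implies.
(28)! mod 29 = 28. Since this equals -1 mod 29, Wilson confirms 29 is prime.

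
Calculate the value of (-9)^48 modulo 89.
By repeated squaring (mod 89): (-9)^{1}≡80, (-9)^{2}≡81, (-9)^{4}≡64, (-9)^{8}≡2, (-9)^{16}≡4, (-9)^{32}≡16. Then (-9)^{48} = (-9)^{32+16} ≡ 16 × 4 ≡ 64 (mod 89)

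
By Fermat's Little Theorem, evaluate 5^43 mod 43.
By Fermat: 5^{42} ≡ 1 mod 43. So 5^{43} = 5^{42} · 5^{1} ≡ 5^{1} ≡ 5 mod 43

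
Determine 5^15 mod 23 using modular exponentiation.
By repeated squaring mod 23: 5^{1}≡5, 5^{2}≡2, 5^{4}≡4, 5^{8}≡16. Then 5^{15} = 5^{8+4+2+1} ≡ 16 × 4 × 2 × 5 ≡ 19 mod 23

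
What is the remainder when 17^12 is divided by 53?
By repeated squaring mod 53: 17^{1}≡17, 17^{2}≡24, 17^{4}≡46, 17^{8}≡49. Then 17^{12} = 17^{8+4} ≡ 49 × 46 ≡ 28 mod 53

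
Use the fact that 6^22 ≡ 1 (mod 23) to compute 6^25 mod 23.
By Fermat: 6^{22} ≡ 1 (mod 23). So 6^{25} = 6^{22} · 6^{3} ≡ 6^{3} ≡ 9 (mod 23)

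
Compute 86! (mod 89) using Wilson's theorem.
(88)! = (86)! × (87) × (88) ≡ -1 (mod 89). So (86)! ≡ -1 × [(88)(87)]^(-1) ≡ 44 (mod 89)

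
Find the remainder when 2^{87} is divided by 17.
By Fermat: 2^{16} ≡ 1 (mod 17). 87 = 5×16 + 7. So 2^{87} ≡ 2^{7} ≡ 9 (mod 17)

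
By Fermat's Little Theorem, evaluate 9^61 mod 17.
By Fermat: 9^{16} ≡ 1 (mod 17). 61 = 3×16 + 13. So 9^{61} ≡ 9^{13} ≡ 8 (mod 17)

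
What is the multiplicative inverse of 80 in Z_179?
Since 179 is prime, by Fermat 80^(-1) ≡ 80^{177} ≡ 47 mod 179. Verify: 80 × 47 = 3760 ≡ 1 mod 179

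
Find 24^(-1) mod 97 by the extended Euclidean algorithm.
Extended GCD: 24(-4) + 97(1) = 1. So 24^(-1) ≡ -4 ≡ 93 mod 97. Verify: 24 × 93 = 2232 ≡ 1 mod 97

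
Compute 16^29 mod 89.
By repeated squaring (mod 89): 16^{1}≡16, 16^{2}≡78, 16^{4}≡32, 16^{8}≡45, 16^{16}≡67. Then 16^{29} = 16^{16+8+4+1} ≡ 67 × 45 × 32 × 16 ≡ 64 (mod 89)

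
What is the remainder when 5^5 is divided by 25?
By repeated squaring (mod 25): 5^{1}≡5, 5^{2}≡0, 5^{4}≡0. Then 5^{5} = 5^{4+1} ≡ 0 × 5 ≡ 0 (mod 25)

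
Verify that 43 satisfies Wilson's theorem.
(42)! mod 43 = 42. Since this equals -1 (mod 43), Wilson confirms 43 is prime.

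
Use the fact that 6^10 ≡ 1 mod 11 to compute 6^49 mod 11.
By Fermat: 6^{10} ≡ 1 mod 11. 49 = 4×10 + 9. So 6^{49} ≡ 6^{9} ≡ 2 mod 11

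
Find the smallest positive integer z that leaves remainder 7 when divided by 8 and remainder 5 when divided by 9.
M = 8 × 9 = 72. M₁ = 9, y₁ ≡ 1 mod 8. M₂ = 8, y₂ ≡ 8 mod 9. z = 7×9×1 + 5×8×8 ≡ 23 mod 72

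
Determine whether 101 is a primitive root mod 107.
101^{53} ≡ 1 (mod 107) and 53 < 106, so ord_107(101) = 53 ≠ 106 and 101 is not a primitive root.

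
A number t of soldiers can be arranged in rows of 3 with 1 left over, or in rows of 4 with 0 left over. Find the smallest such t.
M = 3 × 4 = 12. M₁ = 4, y₁ ≡ 1 (mod 3). M₂ = 3, y₂ ≡ 3 (mod 4). t = 1×4×1 + 0×3×3 ≡ 4 (mod 12)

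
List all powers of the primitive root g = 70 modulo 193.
70^1, 70^2, ..., 70^{192} mod 193: [70, 75, 39, 28, 30, 170, 127, 12, 68, 128, 82, 143, 167, 110, 173, 144, 44, 185, 19, 172, 74, 162, 146, 184, 142, 97, 35, 134, 116, 14, 15, 85, 160, 6, 34, 64, 41, 168, 180, 55, 183, 72, 22, 189, 106, 86, 37, 81, 73, 92, 71, 145, 114, 67, 58, 7, 104, 139, 80, 3, 17, 32, 117, 84, 90, 124, 188, 36, 11, 191, 53, 43, 115, 137, 133, 46, 132, 169, 57, 130, 29, 100, 52, 166, 40, 98, 105, 16, 155, 42, 45, 62, 94, 18, 102, 192, 123, 118, 154, 165, 163, 23, 66, 181, 125, 65, 111, 50, 26, 83, 20, 49, 149, 8, 174, 21, 119, 31, 47, 9, 51, 96, 158, 59, 77, 179, 178, 108, 33, 187, 159, 129, 152, 25, 13, 138, 10, 121, 171, 4, 87, 107, 156, 112, 120, 101, 122, 48, 79, 126, 135, 186, 89, 54, 113, 190, 176, 161, 76, 109, 103, 69, 5, 157, 182, 2, 140, 150, 78, 56, 60, 147, 61, 24, 136, 63, 164, 93, 141, 27, 153, 95, 88, 177, 38, 151, 148, 131, 99, 175, 91, 1]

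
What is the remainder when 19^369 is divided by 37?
Using Fermat: 19^{36} ≡ 1 (mod 37). 369 ≡ 9 (mod 36). So 19^{369} ≡ 19^{9} ≡ 6 (mod 37)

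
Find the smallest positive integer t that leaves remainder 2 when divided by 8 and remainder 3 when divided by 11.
M = 8 × 11 = 88. M₁ = 11, y₁ ≡ 3 mod 8. M₂ = 8, y₂ ≡ 7 mod 11. t = 2×11×3 + 3×8×7 ≡ 58 mod 88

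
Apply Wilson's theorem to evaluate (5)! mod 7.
(6)! = (5)! × (6) ≡ -1 (mod 7). So (5)! ≡ -1 × (6)^(-1) ≡ (-1)×(-1) = 1 (mod 7)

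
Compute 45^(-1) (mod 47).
Since 47 is prime, by Fermat 45^(-1) ≡ 45^{45} ≡ 23 (mod 47). Verify: 45 × 23 = 1035 ≡ 1 (mod 47)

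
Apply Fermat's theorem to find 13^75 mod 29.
By Fermat: 13^{28} ≡ 1 mod 29. 75 = 2×28 + 19. So 13^{75} ≡ 13^{19} ≡ 6 mod 29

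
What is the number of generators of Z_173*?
There are φ(173-1) = φ(172) = 84 primitive roots modulo 173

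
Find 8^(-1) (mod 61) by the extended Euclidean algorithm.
Extended GCD: 8(23) + 61(-3) = 1. So 8^(-1) ≡ 23 (mod 61). Verify: 8 × 23 = 184 ≡ 1 (mod 61)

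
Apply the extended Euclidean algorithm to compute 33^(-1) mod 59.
Extended GCD: 33(-25) + 59(14) = 1. So 33^(-1) ≡ -25 ≡ 34 mod 59. Verify: 33 × 34 = 1122 ≡ 1 mod 59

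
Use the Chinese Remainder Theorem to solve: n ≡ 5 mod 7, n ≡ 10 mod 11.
M = 7 × 11 = 77. M₁ = 11, y₁ ≡ 2 mod 7. M₂ = 7, y₂ ≡ 8 mod 11. n = 5×11×2 + 10×7×8 ≡ 54 mod 77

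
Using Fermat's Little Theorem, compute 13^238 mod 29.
By Fermat: 13^{28} ≡ 1 mod 29. 238 ≡ 14 mod 28. So 13^{238} ≡ 13^{14} ≡ 1 mod 29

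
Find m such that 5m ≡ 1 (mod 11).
Since 11 is prime, by Fermat 5^(-1) ≡ 5^{9} ≡ 9 (mod 11). Verify: 5 × 9 = 45 ≡ 1 (mod 11)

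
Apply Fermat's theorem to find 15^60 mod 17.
By Fermat: 15^{16} ≡ 1 mod 17. 60 = 3×16 + 12. So 15^{60} ≡ 15^{12} ≡ 16 mod 17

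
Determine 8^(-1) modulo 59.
Since 59 is prime, by Fermat 8^(-1) ≡ 8^{57} ≡ 37 mod 59. Verify: 8 × 37 = 296 ≡ 1 mod 59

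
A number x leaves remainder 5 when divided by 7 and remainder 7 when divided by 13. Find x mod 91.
M = 7 × 13 = 91. M₁ = 13, y₁ ≡ 6 mod 7. M₂ = 7, y₂ ≡ 2 mod 13. x = 5×13×6 + 7×7×2 ≡ 33 mod 91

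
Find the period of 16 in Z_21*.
Powers of 16 mod 21: 16^1≡16, 16^2≡4, 16^3≡1. Order = 3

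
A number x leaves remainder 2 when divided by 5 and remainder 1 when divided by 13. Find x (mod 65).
M = 5 × 13 = 65. M₁ = 13, y₁ ≡ 2 (mod 5). M₂ = 5, y₂ ≡ 8 (mod 13). x = 2×13×2 + 1×5×8 ≡ 27 (mod 65)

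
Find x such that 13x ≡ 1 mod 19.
Since 19 is prime, by Fermat 13^(-1) ≡ 13^{17} ≡ 3 mod 19. Verify: 13 × 3 = 39 ≡ 1 mod 19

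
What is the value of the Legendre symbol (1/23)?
(1/23) = 1^{11} mod 23 = 1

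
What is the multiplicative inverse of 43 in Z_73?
Since 73 is prime, by Fermat 43^(-1) ≡ 43^{71} ≡ 17 (mod 73). Verify: 43 × 17 = 731 ≡ 1 (mod 73)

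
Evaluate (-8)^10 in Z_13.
By repeated squaring (mod 13): (-8)^{1}≡5, (-8)^{2}≡12, (-8)^{4}≡1, (-8)^{8}≡1. Then (-8)^{10} = (-8)^{8+2} ≡ 1 × 12 ≡ 12 (mod 13)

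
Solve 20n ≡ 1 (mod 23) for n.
Since 23 is prime, by Fermat 20^(-1) ≡ 20^{21} ≡ 15 (mod 23). Verify: 20 × 15 = 300 ≡ 1 (mod 23)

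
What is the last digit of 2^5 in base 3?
Using Fermat: 2^{2} ≡ 1 (mod 3). 5 ≡ 1 (mod 2). So 2^{5} ≡ 2^{1} ≡ 2 (mod 3)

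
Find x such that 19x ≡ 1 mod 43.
Since 43 is prime, by Fermat 19^(-1) ≡ 19^{41} ≡ 34 mod 43. Verify: 19 × 34 = 646 ≡ 1 mod 43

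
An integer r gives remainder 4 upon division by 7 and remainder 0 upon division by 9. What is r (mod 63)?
M = 7 × 9 = 63. M₁ = 9, y₁ ≡ 4 (mod 7). M₂ = 7, y₂ ≡ 4 (mod 9). r = 4×9×4 + 0×7×4 ≡ 18 (mod 63)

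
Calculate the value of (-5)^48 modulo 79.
By repeated squaring (mod 79): (-5)^{1}≡74, (-5)^{2}≡25, (-5)^{4}≡72, (-5)^{8}≡49, (-5)^{16}≡31, (-5)^{32}≡13. Then (-5)^{48} = (-5)^{32+16} ≡ 13 × 31 ≡ 8 (mod 79)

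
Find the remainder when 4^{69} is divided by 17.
By Fermat: 4^{16} ≡ 1 mod 17. 69 = 4×16 + 5. So 4^{69} ≡ 4^{5} ≡ 4 mod 17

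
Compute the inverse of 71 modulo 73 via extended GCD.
Extended GCD: 71(36) + 73(-35) = 1. So 71^(-1) ≡ 36 (mod 73). Verify: 71 × 36 = 2556 ≡ 1 (mod 73)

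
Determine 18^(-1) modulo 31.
Since 31 is prime, by Fermat 18^(-1) ≡ 18^{29} ≡ 19 (mod 31). Verify: 18 × 19 = 342 ≡ 1 (mod 31)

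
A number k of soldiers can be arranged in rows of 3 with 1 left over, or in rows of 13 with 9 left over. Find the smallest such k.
M = 3 × 13 = 39. M₁ = 13, y₁ ≡ 1 mod 3. M₂ = 3, y₂ ≡ 9 mod 13. k = 1×13×1 + 9×3×9 ≡ 22 mod 39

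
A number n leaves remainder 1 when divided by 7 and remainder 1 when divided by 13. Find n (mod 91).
M = 7 × 13 = 91. M₁ = 13, y₁ ≡ 6 (mod 7). M₂ = 7, y₂ ≡ 2 (mod 13). n = 1×13×6 + 1×7×2 ≡ 1 (mod 91)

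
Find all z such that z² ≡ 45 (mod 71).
The square roots of 45 mod 71 are 20 and 51. Verify: 20² = 400 ≡ 45 (mod 71)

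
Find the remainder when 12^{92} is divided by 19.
By Fermat: 12^{18} ≡ 1 (mod 19). 92 = 5×18 + 2. So 12^{92} ≡ 12^{2} ≡ 11 (mod 19)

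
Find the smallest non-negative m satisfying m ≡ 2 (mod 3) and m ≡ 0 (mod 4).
M = 3 × 4 = 12. M₁ = 4, y₁ ≡ 1 (mod 3). M₂ = 3, y₂ ≡ 3 (mod 4). m = 2×4×1 + 0×3×3 ≡ 8 (mod 12)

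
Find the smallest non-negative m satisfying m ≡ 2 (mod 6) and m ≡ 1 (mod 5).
M = 6 × 5 = 30. M₁ = 5, y₁ ≡ 5 (mod 6). M₂ = 6, y₂ ≡ 1 (mod 5). m = 2×5×5 + 1×6×1 ≡ 26 (mod 30)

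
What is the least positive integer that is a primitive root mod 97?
g = 5. For each prime q|96: 5^{48}≡96, 5^{32}≡35, none ≡ 1, so ord_97(5) = 96 and 5 is a primitive root.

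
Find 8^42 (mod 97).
By repeated squaring (mod 97): 8^{1}≡8, 8^{2}≡64, 8^{4}≡22, 8^{8}≡96, 8^{16}≡1, 8^{32}≡1. Then 8^{42} = 8^{32+8+2} ≡ 1 × 96 × 64 ≡ 33 (mod 97)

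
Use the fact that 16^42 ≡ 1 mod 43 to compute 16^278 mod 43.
By Fermat: 16^{42} ≡ 1 mod 43. 278 ≡ 26 mod 42. So 16^{278} ≡ 16^{26} ≡ 21 mod 43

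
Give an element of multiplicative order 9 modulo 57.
4 has order 9 mod 57 since 4^{9} ≡ 1 (mod 57) and no smaller power works.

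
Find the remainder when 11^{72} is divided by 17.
By Fermat: 11^{16} ≡ 1 (mod 17). 72 = 4×16 + 8. So 11^{72} ≡ 11^{8} ≡ 16 (mod 17)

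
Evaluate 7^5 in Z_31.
By repeated squaring (mod 31): 7^{1}≡7, 7^{2}≡18, 7^{4}≡14. Then 7^{5} = 7^{4+1} ≡ 14 × 7 ≡ 5 (mod 31)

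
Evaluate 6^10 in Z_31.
By repeated squaring (mod 31): 6^{1}≡6, 6^{2}≡5, 6^{4}≡25, 6^{8}≡5. Then 6^{10} = 6^{8+2} ≡ 5 × 5 ≡ 25 (mod 31)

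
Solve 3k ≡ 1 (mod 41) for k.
Since 41 is prime, by Fermat 3^(-1) ≡ 3^{39} ≡ 14 (mod 41). Verify: 3 × 14 = 42 ≡ 1 (mod 41)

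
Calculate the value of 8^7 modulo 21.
By repeated squaring (mod 21): 8^{1}≡8, 8^{2}≡1, 8^{4}≡1. Then 8^{7} = 8^{4+2+1} ≡ 1 × 1 × 8 ≡ 8 (mod 21)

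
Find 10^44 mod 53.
By repeated squaring mod 53: 10^{1}≡10, 10^{2}≡47, 10^{4}≡36, 10^{8}≡24, 10^{16}≡46, 10^{32}≡49. Then 10^{44} = 10^{32+8+4} ≡ 49 × 24 × 36 ≡ 42 mod 53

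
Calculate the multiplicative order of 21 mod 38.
Powers of 21 mod 38: 21^1≡21, 21^2≡23, 21^3≡27, 21^4≡35, 21^5≡13, 21^6≡7, 21^7≡33, 21^8≡9, 21^9≡37, 21^10≡17, 21^11≡15, 21^12≡11, 21^13≡3, 21^14≡25, 21^15≡31, 21^16≡5, 21^17≡29, 21^18≡1. So the order of 21 is 18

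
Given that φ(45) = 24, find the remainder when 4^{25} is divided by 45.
By Euler: 4^{24} ≡ 1 mod 45 since gcd(4, 45) = 1. 25 = 1×24 + 1. So 4^{25} ≡ 4^{1} ≡ 4 mod 45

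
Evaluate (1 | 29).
(1/29) = 1^{14} mod 29 = 1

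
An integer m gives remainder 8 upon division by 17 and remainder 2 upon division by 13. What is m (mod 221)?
M = 17 × 13 = 221. M₁ = 13, y₁ ≡ 4 (mod 17). M₂ = 17, y₂ ≡ 10 (mod 13). m = 8×13×4 + 2×17×10 ≡ 93 (mod 221)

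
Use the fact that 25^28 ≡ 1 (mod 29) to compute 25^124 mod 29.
By Fermat: 25^{28} ≡ 1 (mod 29). 124 = 4×28 + 12. So 25^{124} ≡ 25^{12} ≡ 20 (mod 29)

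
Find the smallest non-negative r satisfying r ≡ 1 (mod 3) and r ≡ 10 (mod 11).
M = 3 × 11 = 33. M₁ = 11, y₁ ≡ 2 (mod 3). M₂ = 3, y₂ ≡ 4 (mod 11). r = 1×11×2 + 10×3×4 ≡ 10 (mod 33)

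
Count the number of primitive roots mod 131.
There are φ(131-1) = φ(130) = 48 primitive roots modulo 131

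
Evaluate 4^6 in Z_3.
Using Fermat: 4^{2} ≡ 1 (mod 3). 6 ≡ 0 (mod 2). So 4^{6} ≡ 4^{0} ≡ 1 (mod 3)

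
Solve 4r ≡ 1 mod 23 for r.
Since 23 is prime, by Fermat 4^(-1) ≡ 4^{21} ≡ 6 mod 23. Verify: 4 × 6 = 24 ≡ 1 mod 23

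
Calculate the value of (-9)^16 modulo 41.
By repeated squaring (mod 41): (-9)^{1}≡32, (-9)^{2}≡40, (-9)^{4}≡1, (-9)^{8}≡1, (-9)^{16}≡1. So (-9)^{16} ≡ 1 (mod 41)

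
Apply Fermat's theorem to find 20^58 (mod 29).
By Fermat: 20^{28} ≡ 1 (mod 29). 58 = 2×28 + 2. So 20^{58} ≡ 20^{2} ≡ 23 (mod 29)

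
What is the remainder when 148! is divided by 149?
By Wilson's theorem, (148)! ≡ -1 ≡ 148 mod 149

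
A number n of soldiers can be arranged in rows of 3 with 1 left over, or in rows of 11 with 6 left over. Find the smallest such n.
M = 3 × 11 = 33. M₁ = 11, y₁ ≡ 2 (mod 3). M₂ = 3, y₂ ≡ 4 (mod 11). n = 1×11×2 + 6×3×4 ≡ 28 (mod 33)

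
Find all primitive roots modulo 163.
There are φ(162) = 54 primitive roots mod 163: {2, 3, 7, 11, 12, 18, 19, 20, 29, 32, 42, 44, 45, 50, 52, 63, 66, 67, 68, 70, 72, 73, 75, 76, 79, 80, 82, 89, 92, 94, 101, 103, 106, 107, 108, 109, 112, 114, 116, 117, 120, 122, 124, 128, 129, 130, 137, 139, 147, 148, 149, 153, 154, 159}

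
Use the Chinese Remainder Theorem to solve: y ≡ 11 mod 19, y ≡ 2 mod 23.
M = 19 × 23 = 437. M₁ = 23, y₁ ≡ 5 mod 19. M₂ = 19, y₂ ≡ 17 mod 23. y = 11×23×5 + 2×19×17 ≡ 163 mod 437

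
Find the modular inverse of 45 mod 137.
Since 137 is prime, by Fermat 45^(-1) ≡ 45^{135} ≡ 67 (mod 137). Verify: 45 × 67 = 3015 ≡ 1 (mod 137)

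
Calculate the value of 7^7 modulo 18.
By repeated squaring (mod 18): 7^{1}≡7, 7^{2}≡13, 7^{4}≡7. Then 7^{7} = 7^{4+2+1} ≡ 7 × 13 × 7 ≡ 7 (mod 18)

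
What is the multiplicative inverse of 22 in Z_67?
Since 67 is prime, by Fermat 22^(-1) ≡ 22^{65} ≡ 64 (mod 67). Verify: 22 × 64 = 1408 ≡ 1 (mod 67)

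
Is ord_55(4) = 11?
Powers of 4 mod 55: 4^1≡4, 4^2≡16, 4^3≡9, 4^4≡36, 4^5≡34, 4^6≡26, 4^7≡49, 4^8≡31, 4^9≡14, 4^10≡1. Already 4^10≡1, so the order is 10 < 11. No, the actual order is 10.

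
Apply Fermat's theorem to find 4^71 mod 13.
By Fermat: 4^{12} ≡ 1 mod 13. 71 = 5×12 + 11. So 4^{71} ≡ 4^{11} ≡ 10 mod 13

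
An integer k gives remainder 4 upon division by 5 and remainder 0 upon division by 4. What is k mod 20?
M = 5 × 4 = 20. M₁ = 4, y₁ ≡ 4 mod 5. M₂ = 5, y₂ ≡ 1 mod 4. k = 4×4×4 + 0×5×1 ≡ 4 mod 20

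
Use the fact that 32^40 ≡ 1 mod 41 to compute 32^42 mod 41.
By Fermat: 32^{40} ≡ 1 mod 41. So 32^{42} = 32^{40} · 32^{2} ≡ 32^{2} ≡ 40 mod 41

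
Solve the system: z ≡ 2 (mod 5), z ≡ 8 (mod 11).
M = 5 × 11 = 55. M₁ = 11, y₁ ≡ 1 (mod 5). M₂ = 5, y₂ ≡ 9 (mod 11). z = 2×11×1 + 8×5×9 ≡ 52 (mod 55)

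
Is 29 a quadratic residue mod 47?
By Euler's criterion: 29^{23} ≡ 46 (mod 47). Since this equals -1 (≡ 46), 29 is not a QR.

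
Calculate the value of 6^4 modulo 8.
6^{4} = 1296 ≡ 0 (mod 8)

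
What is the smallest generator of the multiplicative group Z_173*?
g = 2. Powers: [2, 4, 8, 16, 32, 64, 128, 83, 166, 159, ...] generates all 172 non-zero residues.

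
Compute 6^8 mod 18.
By repeated squaring (mod 18): 6^{1}≡6, 6^{2}≡0, 6^{4}≡0, 6^{8}≡0. So 6^{8} ≡ 0 (mod 18)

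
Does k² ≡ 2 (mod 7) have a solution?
By Euler's criterion: 2^{3} ≡ 1 (mod 7). Since this equals 1, 2 is a QR.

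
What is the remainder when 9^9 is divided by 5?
Using Fermat: 9^{4} ≡ 1 mod 5. 9 ≡ 1 mod 4. So 9^{9} ≡ 9^{1} ≡ 4 mod 5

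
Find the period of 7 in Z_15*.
Powers of 7 mod 15: 7^1≡7, 7^2≡4, 7^3≡13, 7^4≡1. So the order of 7 is 4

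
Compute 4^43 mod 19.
Using Fermat: 4^{18} ≡ 1 (mod 19). 43 ≡ 7 (mod 18). So 4^{43} ≡ 4^{7} ≡ 6 (mod 19)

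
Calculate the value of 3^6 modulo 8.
By repeated squaring (mod 8): 3^{1}≡3, 3^{2}≡1, 3^{4}≡1. Then 3^{6} = 3^{4+2} ≡ 1 × 1 ≡ 1 (mod 8)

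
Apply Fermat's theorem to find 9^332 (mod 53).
By Fermat: 9^{52} ≡ 1 (mod 53). 332 ≡ 20 (mod 52). So 9^{332} ≡ 9^{20} ≡ 16 (mod 53)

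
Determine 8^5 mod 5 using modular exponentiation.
Using Fermat: 8^{4} ≡ 1 (mod 5). 5 ≡ 1 (mod 4). So 8^{5} ≡ 8^{1} ≡ 3 (mod 5)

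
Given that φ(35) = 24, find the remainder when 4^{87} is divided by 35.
By Euler: 4^{24} ≡ 1 mod 35 since gcd(4, 35) = 1. 87 = 3×24 + 15. So 4^{87} ≡ 4^{15} ≡ 29 mod 35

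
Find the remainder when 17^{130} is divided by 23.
By Fermat: 17^{22} ≡ 1 mod 23. 130 = 5×22 + 20. So 17^{130} ≡ 17^{20} ≡ 16 mod 23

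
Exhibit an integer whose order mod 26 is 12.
7 has order 12 mod 26 since 7^{12} ≡ 1 (mod 26) and no smaller power works.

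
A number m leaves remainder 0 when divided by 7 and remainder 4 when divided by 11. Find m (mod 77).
M = 7 × 11 = 77. M₁ = 11, y₁ ≡ 2 (mod 7). M₂ = 7, y₂ ≡ 8 (mod 11). m = 0×11×2 + 4×7×8 ≡ 70 (mod 77)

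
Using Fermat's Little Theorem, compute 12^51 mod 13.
By Fermat: 12^{12} ≡ 1 mod 13. 51 = 4×12 + 3. So 12^{51} ≡ 12^{3} ≡ 12 mod 13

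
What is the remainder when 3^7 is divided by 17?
By repeated squaring mod 17: 3^{1}≡3, 3^{2}≡9, 3^{4}≡13. Then 3^{7} = 3^{4+2+1} ≡ 13 × 9 × 3 ≡ 11 mod 17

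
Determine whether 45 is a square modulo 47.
By Euler's criterion: 45^{23} ≡ 46 (mod 47). Since this equals -1 (≡ 46), 45 is not a QR.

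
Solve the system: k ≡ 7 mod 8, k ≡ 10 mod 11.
M = 8 × 11 = 88. M₁ = 11, y₁ ≡ 3 mod 8. M₂ = 8, y₂ ≡ 7 mod 11. k = 7×11×3 + 10×8×7 ≡ 87 mod 88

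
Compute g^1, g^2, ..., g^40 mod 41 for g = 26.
26^1, 26^2, ..., 26^{40} mod 41: [26, 20, 28, 31, 27, 5, 7, 18, 17, 32, 12, 25, 35, 8, 3, 37, 19, 2, 11, 40, 15, 21, 13, 10, 14, 36, 34, 23, 24, 9, 29, 16, 6, 33, 38, 4, 22, 39, 30, 1]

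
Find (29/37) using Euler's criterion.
(29/37) = 29^{18} mod 37 = -1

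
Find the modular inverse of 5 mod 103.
Since 103 is prime, by Fermat 5^(-1) ≡ 5^{101} ≡ 62 mod 103. Verify: 5 × 62 = 310 ≡ 1 mod 103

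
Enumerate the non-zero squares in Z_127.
Squares in Z_127*: {1, 2, 4, 8, 9, 11, 13, 15, 16, 17, 18, 19, 21, 22, 25, 26, 30, 31, 32, 34, 35, 36, 37, 38, 41, 42, 44, 47, 49, 50, 52, 60, 61, 62, 64, 68, 69, 70, 71, 72, 73, 74, 76, 79, 81, 82, 84, 87, 88, 94, 98, 99, 100, 103, 104, 107, 113, 115, 117, 120, 121, 122, 124}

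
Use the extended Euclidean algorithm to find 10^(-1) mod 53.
Extended GCD: 10(16) + 53(-3) = 1. So 10^(-1) ≡ 16 (mod 53). Verify: 10 × 16 = 160 ≡ 1 (mod 53)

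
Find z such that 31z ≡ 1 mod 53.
Since 53 is prime, by Fermat 31^(-1) ≡ 31^{51} ≡ 12 mod 53. Verify: 31 × 12 = 372 ≡ 1 mod 53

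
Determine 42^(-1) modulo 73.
Since 73 is prime, by Fermat 42^(-1) ≡ 42^{71} ≡ 40 (mod 73). Verify: 42 × 40 = 1680 ≡ 1 (mod 73)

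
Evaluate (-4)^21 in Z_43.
By repeated squaring mod 43: (-4)^{1}≡39, (-4)^{2}≡16, (-4)^{4}≡41, (-4)^{8}≡4, (-4)^{16}≡16. Then (-4)^{21} = (-4)^{16+4+1} ≡ 16 × 41 × 39 ≡ 42 mod 43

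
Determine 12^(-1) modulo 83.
Since 83 is prime, by Fermat 12^(-1) ≡ 12^{81} ≡ 7 (mod 83). Verify: 12 × 7 = 84 ≡ 1 (mod 83)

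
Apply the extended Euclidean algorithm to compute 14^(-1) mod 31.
Extended GCD: 14(-11) + 31(5) = 1. So 14^(-1) ≡ -11 ≡ 20 mod 31. Verify: 14 × 20 = 280 ≡ 1 mod 31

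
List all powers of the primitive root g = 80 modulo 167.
80^1, 80^2, ..., 80^{166} mod 167: [80, 54, 145, 77, 148, 150, 143, 84, 40, 27, 156, 122, 74, 75, 155, 42, 20, 97, 78, 61, 37, 121, 161, 21, 10, 132, 39, 114, 102, 144, 164, 94, 5, 66, 103, 57, 51, 72, 82, 47, 86, 33, 135, 112, 109, 36, 41, 107, 43, 100, 151, 56, 138, 18, 104, 137, 105, 50, 159, 28, 69, 9, 52, 152, 136, 25, 163, 14, 118, 88, 26, 76, 68, 96, 165, 7, 59, 44, 13, 38, 34, 48, 166, 87, 113, 22, 90, 19, 17, 24, 83, 127, 140, 11, 45, 93, 92, 12, 125, 147, 70, 89, 106, 130, 46, 6, 146, 157, 35, 128, 53, 65, 23, 3, 73, 162, 101, 64, 110, 116, 95, 85, 120, 81, 134, 32, 55, 58, 131, 126, 60, 124, 67, 16, 111, 29, 149, 63, 30, 62, 117, 8, 139, 98, 158, 115, 15, 31, 142, 4, 153, 49, 79, 141, 91, 99, 71, 2, 160, 108, 123, 154, 129, 133, 119, 1]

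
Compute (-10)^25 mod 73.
By repeated squaring (mod 73): (-10)^{1}≡63, (-10)^{2}≡27, (-10)^{4}≡72, (-10)^{8}≡1, (-10)^{16}≡1. Then (-10)^{25} = (-10)^{16+8+1} ≡ 1 × 1 × 63 ≡ 63 (mod 73)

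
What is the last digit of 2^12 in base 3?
Using Fermat: 2^{2} ≡ 1 (mod 3). 12 ≡ 0 (mod 2). So 2^{12} ≡ 2^{0} ≡ 1 (mod 3)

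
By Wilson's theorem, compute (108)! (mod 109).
By Wilson's theorem, (108)! ≡ -1 ≡ 108 (mod 109)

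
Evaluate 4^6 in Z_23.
By repeated squaring (mod 23): 4^{1}≡4, 4^{2}≡16, 4^{4}≡3. Then 4^{6} = 4^{4+2} ≡ 3 × 16 ≡ 2 (mod 23)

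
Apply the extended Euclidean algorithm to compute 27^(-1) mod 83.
Extended GCD: 27(40) + 83(-13) = 1. So 27^(-1) ≡ 40 mod 83. Verify: 27 × 40 = 1080 ≡ 1 mod 83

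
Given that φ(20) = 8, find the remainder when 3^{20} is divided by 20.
By Euler: 3^{8} ≡ 1 mod 20 since gcd(3, 20) = 1. 20 = 2×8 + 4. So 3^{20} ≡ 3^{4} ≡ 1 mod 20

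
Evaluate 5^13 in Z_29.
By repeated squaring mod 29: 5^{1}≡5, 5^{2}≡25, 5^{4}≡16, 5^{8}≡24. Then 5^{13} = 5^{8+4+1} ≡ 24 × 16 × 5 ≡ 6 mod 29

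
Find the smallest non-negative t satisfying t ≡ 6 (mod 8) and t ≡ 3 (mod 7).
M = 8 × 7 = 56. M₁ = 7, y₁ ≡ 7 (mod 8). M₂ = 8, y₂ ≡ 1 (mod 7). t = 6×7×7 + 3×8×1 ≡ 38 (mod 56)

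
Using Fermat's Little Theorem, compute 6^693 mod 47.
By Fermat: 6^{46} ≡ 1 mod 47. 693 ≡ 3 mod 46. So 6^{693} ≡ 6^{3} ≡ 28 mod 47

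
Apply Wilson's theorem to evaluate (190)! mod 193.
(192)! = (190)! × (191) × (192) ≡ -1 mod 193. So (190)! ≡ -1 × [(192)(191)]^(-1) ≡ 96 mod 193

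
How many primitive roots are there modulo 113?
Number of primitive roots mod 113 = φ(p-1) = φ(112) = 48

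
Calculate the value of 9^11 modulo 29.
By repeated squaring mod 29: 9^{1}≡9, 9^{2}≡23, 9^{4}≡7, 9^{8}≡20. Then 9^{11} = 9^{8+2+1} ≡ 20 × 23 × 9 ≡ 22 mod 29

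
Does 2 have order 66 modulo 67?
ord_67(2) divides 66. For each prime q|66: 2^{33}≡66, 2^{22}≡37, 2^{6}≡64, none ≡ 1. So 2 has order 66 and is a primitive root mod 67.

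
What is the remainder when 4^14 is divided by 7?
Using Fermat: 4^{6} ≡ 1 (mod 7). 14 ≡ 2 (mod 6). So 4^{14} ≡ 4^{2} ≡ 2 (mod 7)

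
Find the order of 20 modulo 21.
Powers of 20 mod 21: 20^1≡20, 20^2≡1. Order = 2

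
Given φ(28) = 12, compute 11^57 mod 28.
By Euler: 11^{12} ≡ 1 (mod 28) since gcd(11, 28) = 1. 57 = 4×12 + 9. So 11^{57} ≡ 11^{9} ≡ 15 (mod 28)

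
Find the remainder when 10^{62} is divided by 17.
By Fermat: 10^{16} ≡ 1 (mod 17). 62 = 3×16 + 14. So 10^{62} ≡ 10^{14} ≡ 8 (mod 17)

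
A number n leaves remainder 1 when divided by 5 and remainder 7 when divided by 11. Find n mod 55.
M = 5 × 11 = 55. M₁ = 11, y₁ ≡ 1 mod 5. M₂ = 5, y₂ ≡ 9 mod 11. n = 1×11×1 + 7×5×9 ≡ 51 mod 55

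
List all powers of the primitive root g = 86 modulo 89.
86^1, 86^2, ..., 86^{88} mod 89: [86, 9, 62, 81, 24, 17, 38, 64, 75, 42, 52, 22, 23, 20, 29, 2, 83, 18, 35, 73, 48, 34, 76, 39, 61, 84, 15, 44, 46, 40, 58, 4, 77, 36, 70, 57, 7, 68, 63, 78, 33, 79, 30, 88, 3, 80, 27, 8, 65, 72, 51, 25, 14, 47, 37, 67, 66, 69, 60, 87, 6, 71, 54, 16, 41, 55, 13, 50, 28, 5, 74, 45, 43, 49, 31, 85, 12, 53, 19, 32, 82, 21, 26, 11, 56, 10, 59, 1]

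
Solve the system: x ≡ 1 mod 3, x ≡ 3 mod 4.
M = 3 × 4 = 12. M₁ = 4, y₁ ≡ 1 mod 3. M₂ = 3, y₂ ≡ 3 mod 4. x = 1×4×1 + 3×3×3 ≡ 7 mod 12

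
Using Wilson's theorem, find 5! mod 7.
(6)! = (5)! × (6) ≡ -1 mod 7. So (5)! ≡ -1 × (6)^(-1) ≡ (-1)×(-1) = 1 mod 7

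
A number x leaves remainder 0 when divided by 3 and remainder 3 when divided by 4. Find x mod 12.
M = 3 × 4 = 12. M₁ = 4, y₁ ≡ 1 mod 3. M₂ = 3, y₂ ≡ 3 mod 4. x = 0×4×1 + 3×3×3 ≡ 3 mod 12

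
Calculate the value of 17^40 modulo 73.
By repeated squaring mod 73: 17^{1}≡17, 17^{2}≡70, 17^{4}≡9, 17^{8}≡8, 17^{16}≡64, 17^{32}≡8. Then 17^{40} = 17^{32+8} ≡ 8 × 8 ≡ 64 mod 73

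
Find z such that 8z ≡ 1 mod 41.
Since 41 is prime, by Fermat 8^(-1) ≡ 8^{39} ≡ 36 mod 41. Verify: 8 × 36 = 288 ≡ 1 mod 41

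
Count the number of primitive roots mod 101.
A prime p has φ(p-1) primitive roots; here φ(100) = 40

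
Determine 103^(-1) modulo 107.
Since 107 is prime, by Fermat 103^(-1) ≡ 103^{105} ≡ 80 (mod 107). Verify: 103 × 80 = 8240 ≡ 1 (mod 107)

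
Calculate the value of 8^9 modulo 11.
By repeated squaring mod 11: 8^{1}≡8, 8^{2}≡9, 8^{4}≡4, 8^{8}≡5. Then 8^{9} = 8^{8+1} ≡ 5 × 8 ≡ 7 mod 11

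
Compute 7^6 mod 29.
By repeated squaring (mod 29): 7^{1}≡7, 7^{2}≡20, 7^{4}≡23. Then 7^{6} = 7^{4+2} ≡ 23 × 20 ≡ 25 (mod 29)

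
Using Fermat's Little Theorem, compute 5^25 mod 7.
By Fermat: 5^{6} ≡ 1 (mod 7). 25 = 4×6 + 1. So 5^{25} ≡ 5^{1} ≡ 5 (mod 7)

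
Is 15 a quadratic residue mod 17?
By Euler's criterion: 15^{8} ≡ 1 (mod 17). Since this equals 1, 15 is a QR.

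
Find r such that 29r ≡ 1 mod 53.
Since 53 is prime, by Fermat 29^(-1) ≡ 29^{51} ≡ 11 mod 53. Verify: 29 × 11 = 319 ≡ 1 mod 53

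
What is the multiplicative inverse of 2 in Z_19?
Since 19 is prime, by Fermat 2^(-1) ≡ 2^{17} ≡ 10 mod 19. Verify: 2 × 10 = 20 ≡ 1 mod 19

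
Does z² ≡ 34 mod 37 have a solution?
By Euler's criterion: 34^{18} ≡ 1 mod 37. Since this equals 1, 34 is a QR.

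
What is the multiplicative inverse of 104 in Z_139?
Since 139 is prime, by Fermat 104^(-1) ≡ 104^{137} ≡ 135 mod 139. Verify: 104 × 135 = 14040 ≡ 1 mod 139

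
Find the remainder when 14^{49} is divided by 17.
By Fermat: 14^{16} ≡ 1 mod 17. 49 = 3×16 + 1. So 14^{49} ≡ 14^{1} ≡ 14 mod 17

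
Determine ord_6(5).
Powers of 5 mod 6: 5^1≡5, 5^2≡1. So the order of 5 is 2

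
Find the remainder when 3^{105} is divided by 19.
By Fermat: 3^{18} ≡ 1 mod 19. 105 = 5×18 + 15. So 3^{105} ≡ 3^{15} ≡ 12 mod 19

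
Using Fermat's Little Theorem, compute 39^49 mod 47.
By Fermat: 39^{46} ≡ 1 (mod 47). So 39^{49} = 39^{46} · 39^{3} ≡ 39^{3} ≡ 5 (mod 47)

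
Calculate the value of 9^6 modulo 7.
Using Fermat: 9^{6} ≡ 1 mod 7. 6 ≡ 0 mod 6. So 9^{6} ≡ 9^{0} ≡ 1 mod 7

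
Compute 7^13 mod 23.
By repeated squaring (mod 23): 7^{1}≡7, 7^{2}≡3, 7^{4}≡9, 7^{8}≡12. Then 7^{13} = 7^{8+4+1} ≡ 12 × 9 × 7 ≡ 20 (mod 23)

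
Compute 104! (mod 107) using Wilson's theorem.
(106)! = (104)! × (105) × (106) ≡ -1 (mod 107). So (104)! ≡ -1 × [(106)(105)]^(-1) ≡ 53 (mod 107)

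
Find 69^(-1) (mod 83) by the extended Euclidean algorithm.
Extended GCD: 69(-6) + 83(5) = 1. So 69^(-1) ≡ -6 ≡ 77 (mod 83). Verify: 69 × 77 = 5313 ≡ 1 (mod 83)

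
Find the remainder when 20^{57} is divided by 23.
By Fermat: 20^{22} ≡ 1 (mod 23). 57 = 2×22 + 13. So 20^{57} ≡ 20^{13} ≡ 14 (mod 23)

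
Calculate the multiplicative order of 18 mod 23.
Powers of 18 mod 23: 18^1≡18, 18^2≡2, 18^3≡13, 18^4≡4, 18^5≡3, 18^6≡8, 18^7≡6, 18^8≡16, 18^9≡12, 18^10≡9, 18^11≡1. Order = 11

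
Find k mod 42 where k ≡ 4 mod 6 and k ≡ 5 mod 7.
M = 6 × 7 = 42. M₁ = 7, y₁ ≡ 1 mod 6. M₂ = 6, y₂ ≡ 6 mod 7. k = 4×7×1 + 5×6×6 ≡ 40 mod 42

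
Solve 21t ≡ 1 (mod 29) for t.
Since 29 is prime, by Fermat 21^(-1) ≡ 21^{27} ≡ 18 (mod 29). Verify: 21 × 18 = 378 ≡ 1 (mod 29)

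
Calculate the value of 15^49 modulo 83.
By repeated squaring mod 83: 15^{1}≡15, 15^{2}≡59, 15^{4}≡78, 15^{8}≡25, 15^{16}≡44, 15^{32}≡27. Then 15^{49} = 15^{32+16+1} ≡ 27 × 44 × 15 ≡ 58 mod 83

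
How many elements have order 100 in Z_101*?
There are φ(101-1) = φ(100) = 40 primitive roots modulo 101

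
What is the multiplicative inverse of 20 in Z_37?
Since 37 is prime, by Fermat 20^(-1) ≡ 20^{35} ≡ 13 mod 37. Verify: 20 × 13 = 260 ≡ 1 mod 37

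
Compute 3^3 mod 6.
3^{3} = 27 ≡ 3 mod 6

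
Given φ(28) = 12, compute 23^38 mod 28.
By Euler: 23^{12} ≡ 1 (mod 28) since gcd(23, 28) = 1. 38 = 3×12 + 2. So 23^{38} ≡ 23^{2} ≡ 25 (mod 28)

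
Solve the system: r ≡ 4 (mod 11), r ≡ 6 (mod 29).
M = 11 × 29 = 319. M₁ = 29, y₁ ≡ 8 (mod 11). M₂ = 11, y₂ ≡ 8 (mod 29). r = 4×29×8 + 6×11×8 ≡ 180 (mod 319)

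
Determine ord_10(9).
Powers of 9 mod 10: 9^1≡9, 9^2≡1. Order = 2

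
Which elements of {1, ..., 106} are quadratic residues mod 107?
Squares in Z_107*: {1, 3, 4, 9, 10, 11, 12, 13, 14, 16, 19, 23, 25, 27, 29, 30, 33, 34, 35, 36, 37, 39, 40, 41, 42, 44, 47, 48, 49, 52, 53, 56, 57, 61, 62, 64, 69, 75, 76, 79, 81, 83, 85, 86, 87, 89, 90, 92, 99, 100, 101, 102, 105}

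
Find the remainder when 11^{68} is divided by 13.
By Fermat: 11^{12} ≡ 1 mod 13. 68 = 5×12 + 8. So 11^{68} ≡ 11^{8} ≡ 9 mod 13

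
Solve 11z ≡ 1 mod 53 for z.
Since 53 is prime, by Fermat 11^(-1) ≡ 11^{51} ≡ 29 mod 53. Verify: 11 × 29 = 319 ≡ 1 mod 53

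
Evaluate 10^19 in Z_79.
By repeated squaring (mod 79): 10^{1}≡10, 10^{2}≡21, 10^{4}≡46, 10^{8}≡62, 10^{16}≡52. Then 10^{19} = 10^{16+2+1} ≡ 52 × 21 × 10 ≡ 18 (mod 79)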